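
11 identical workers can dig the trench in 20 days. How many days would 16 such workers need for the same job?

55/4 days

Total work is 11·20 = 220 worker-days.
With 16 workers: 220/16 = 55/4 days.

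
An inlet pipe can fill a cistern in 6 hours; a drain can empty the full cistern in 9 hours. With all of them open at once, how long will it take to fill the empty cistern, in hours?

18 hours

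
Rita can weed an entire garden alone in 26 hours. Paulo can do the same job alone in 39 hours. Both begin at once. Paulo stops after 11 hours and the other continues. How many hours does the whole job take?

56/3 hours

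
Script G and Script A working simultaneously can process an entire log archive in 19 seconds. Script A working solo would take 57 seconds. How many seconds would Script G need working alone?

Combined rate is 1/19 per second.
Known contribution: 1/57 per second.
So Script G's rate is 1/19 − 1/57 = 2/57, meaning 57/2 seconds alone.

57/2 seconds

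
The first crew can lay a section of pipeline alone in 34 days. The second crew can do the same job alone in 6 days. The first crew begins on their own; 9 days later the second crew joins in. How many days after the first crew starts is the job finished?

In the first 9 days the first crew alone does 9/34 of the job, leaving 25/34.
Once everyone is working, combined rate: 1/34 + 1/6 = (3 + 17)/102 = 20/102 = 10/51 per day.
Remaining 25/34 at 10/51 per day takes 15/4 days.
Total from the start = 9 + 15/4 = 51/4 days.

51/4 days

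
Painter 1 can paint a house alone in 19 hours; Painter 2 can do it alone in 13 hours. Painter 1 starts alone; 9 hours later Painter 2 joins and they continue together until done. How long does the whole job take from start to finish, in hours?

In 9 hours Painter 1 does 9/19 of the job, leaving 10/19.
Painter 1 and Painter 2 together work at 32/247 per hour, so finishing takes 10/19 ÷ 32/247 = 65/16 hours.
Total time = 9 + 65/16 = 209/16 hours.

209/16 hours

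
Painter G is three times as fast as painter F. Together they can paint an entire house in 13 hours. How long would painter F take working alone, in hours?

Let painter F's rate be r; then painter G's rate is 3r, so together (3 + 1)r = 4r = 1/13.
Thus r = 1/52 per hour.
Painter F alone: 52 hours; painter G alone: 52/3 hours.

52 hours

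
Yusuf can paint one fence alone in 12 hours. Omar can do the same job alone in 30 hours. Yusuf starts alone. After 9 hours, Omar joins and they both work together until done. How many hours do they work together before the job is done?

In the first 9 hours Yusuf alone does 9/12 = 3/4 of the job, leaving 1/4.
Once everyone is working, combined rate: 1/12 + 1/30 = (5 + 2)/60 = 7/60 per hour.
Remaining 1/4 at 7/60 per hour takes 15/7 hours.

15/7 hours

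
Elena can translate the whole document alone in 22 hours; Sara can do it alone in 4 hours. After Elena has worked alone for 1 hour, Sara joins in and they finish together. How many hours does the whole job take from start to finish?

55/13 hours

In 1 hour Elena does 1/22 of the job, leaving 21/22.
Elena and Sara together work at 13/44 per hour, so finishing takes 21/22 ÷ 13/44 = 42/13 hours.
Total time = 1 + 42/13 = 55/13 hours.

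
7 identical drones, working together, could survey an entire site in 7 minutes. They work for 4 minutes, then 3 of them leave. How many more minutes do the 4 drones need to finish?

One drone does 1/49 of the job per minute.
After 4 minutes with 7 drones, 4/7 is done (3/7 left).
With 4 drones the rate is 4/49, so the rest takes 3/7 ÷ 4/49 = 21/4 minutes.

21/4 minutes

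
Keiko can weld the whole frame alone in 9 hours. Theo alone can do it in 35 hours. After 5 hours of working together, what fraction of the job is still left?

Combined rate: 1/9 + 1/35 = (35 + 9)/315 = 44/315 per hour.
In 5 hours they complete 5·44/315 = 44/63 of the job.
So 19/63 remains.

19/63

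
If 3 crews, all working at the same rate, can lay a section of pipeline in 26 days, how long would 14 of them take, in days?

Total work is 3·26 = 78 crew-days.
With 14 crews: 78/14 = 39/7 days.

39/7 days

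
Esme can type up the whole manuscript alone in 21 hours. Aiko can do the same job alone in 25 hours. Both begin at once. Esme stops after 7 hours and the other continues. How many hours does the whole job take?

In the first 7 hours the combined rate is 46/525, so 46/75 of the job is done, leaving 29/75.
After Esme leaves the rate is 1/25 per hour; the remaining 29/75 takes 29/3 hours.
Total = 7 + 29/3 = 50/3 hours.

50/3 hours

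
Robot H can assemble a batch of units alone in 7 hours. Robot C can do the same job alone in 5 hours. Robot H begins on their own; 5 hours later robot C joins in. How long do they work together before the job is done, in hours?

5/6 hours

In the first 5 hours robot H alone does 5/7 of the job, leaving 2/7.
Once everyone is working, combined rate: 1/7 + 1/5 = (5 + 7)/35 = 12/35 per hour.
Remaining 2/7 at 12/35 per hour takes 5/6 hours.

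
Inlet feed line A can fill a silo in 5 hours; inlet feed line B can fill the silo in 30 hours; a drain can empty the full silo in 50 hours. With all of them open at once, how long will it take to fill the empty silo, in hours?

75/16 hours

Net rate = 1/5 + 1/30 − 1/50 = (30 + 5 − 3)/150 = 32/150 = 16/75 per hour.
Filling time = 1 ÷ (16/75) = 75/16 hours.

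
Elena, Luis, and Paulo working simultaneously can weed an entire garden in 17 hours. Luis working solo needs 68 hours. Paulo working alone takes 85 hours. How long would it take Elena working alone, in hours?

Combined rate is 1/17 per hour.
Known contribution: 1/68 + 1/85 = (5 + 4)/340 = 9/340 per hour.
So Elena's rate is 1/17 − 9/340 = 11/340, meaning 340/11 hours alone.

340/11 hours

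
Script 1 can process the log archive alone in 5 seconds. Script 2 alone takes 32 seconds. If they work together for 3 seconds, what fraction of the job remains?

49/160

Combined rate: 1/5 + 1/32 = (32 + 5)/160 = 37/160 per second.
In 3 seconds they complete 3·37/160 = 111/160 of the job.
So 49/160 remains.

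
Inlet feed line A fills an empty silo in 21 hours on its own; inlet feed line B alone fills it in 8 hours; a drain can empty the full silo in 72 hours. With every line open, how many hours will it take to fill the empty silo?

63/10 hours

Net rate = 1/21 + 1/8 − 1/72 = (24 + 63 − 7)/504 = 80/504 = 10/63 per hour.
Filling time = 1 ÷ (10/63) = 63/10 hours.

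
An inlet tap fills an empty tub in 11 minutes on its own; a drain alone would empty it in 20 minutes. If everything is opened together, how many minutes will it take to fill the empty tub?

Net rate = 1/11 − 1/20 = (20 − 11)/220 = 9/220 per minute.
Filling time = 1 ÷ (9/220) = 220/9 minutes.

220/9 minutes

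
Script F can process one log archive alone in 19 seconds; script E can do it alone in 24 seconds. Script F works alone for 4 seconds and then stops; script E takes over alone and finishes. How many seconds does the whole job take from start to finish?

436/19 seconds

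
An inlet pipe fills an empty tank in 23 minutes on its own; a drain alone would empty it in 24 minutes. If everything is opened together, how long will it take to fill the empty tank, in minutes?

Net rate = 1/23 − 1/24 = (24 − 23)/552 = 1/552 per minute.
Filling time = 1 ÷ (1/552) = 552 minutes.

552 minutes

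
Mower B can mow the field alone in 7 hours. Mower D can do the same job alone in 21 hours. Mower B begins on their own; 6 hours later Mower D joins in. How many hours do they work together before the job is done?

In the first 6 hours Mower B alone does 6/7 of the job, leaving 1/7.
Once everyone is working, combined rate: 1/7 + 1/21 = (3 + 1)/21 = 4/21 per hour.
Remaining 1/7 at 4/21 per hour takes 3/4 hours.

3/4 hours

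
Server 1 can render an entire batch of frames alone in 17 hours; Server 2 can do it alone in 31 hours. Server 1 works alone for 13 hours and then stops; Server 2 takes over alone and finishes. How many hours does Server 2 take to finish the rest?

In 13 hours Server 1 does 13/17 of the job, leaving 4/17.
Server 2 works at 1/31 per hour, so finishing takes 4/17 ÷ 1/31 = 124/17 hours.

124/17 hours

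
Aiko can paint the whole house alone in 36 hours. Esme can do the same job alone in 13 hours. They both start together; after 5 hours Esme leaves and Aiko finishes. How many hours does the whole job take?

288/13 hours

In the first 5 hours the combined rate is 49/468, so 245/468 of the job is done, leaving 223/468.
After Esme leaves the rate is 1/36 per hour; the remaining 223/468 takes 223/13 hours.
Total = 5 + 223/13 = 288/13 hours.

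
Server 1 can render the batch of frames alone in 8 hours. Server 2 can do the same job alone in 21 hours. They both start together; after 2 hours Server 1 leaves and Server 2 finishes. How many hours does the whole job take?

In the first 2 hours the combined rate is 29/168, so 29/84 of the job is done, leaving 55/84.
After Server 1 leaves the rate is 1/21 per hour; the remaining 55/84 takes 55/4 hours.
Total = 2 + 55/4 = 63/4 hours.

63/4 hours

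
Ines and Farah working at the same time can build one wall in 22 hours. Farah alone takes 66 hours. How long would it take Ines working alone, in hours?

33 hours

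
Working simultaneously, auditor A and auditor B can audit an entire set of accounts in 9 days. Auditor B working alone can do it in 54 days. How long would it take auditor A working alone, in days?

Combined rate is 1/9 per day.
Known contribution: 1/54 per day.
So auditor A's rate is 1/9 − 1/54 = 5/54, meaning 54/5 days alone.

54/5 days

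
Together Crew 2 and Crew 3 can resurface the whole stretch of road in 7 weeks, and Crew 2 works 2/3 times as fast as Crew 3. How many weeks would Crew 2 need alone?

Let Crew 3's rate be r; then Crew 2's rate is (2/3)r, so together (2/3 + 1)r = (5/3)r = 1/7.
Thus r = 3/35 per week.
Crew 3 alone: 35/3 weeks; Crew 2 alone: 35/2 weeks.

35/2 weeks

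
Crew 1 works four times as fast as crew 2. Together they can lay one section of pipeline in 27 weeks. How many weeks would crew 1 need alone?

135/4 weeks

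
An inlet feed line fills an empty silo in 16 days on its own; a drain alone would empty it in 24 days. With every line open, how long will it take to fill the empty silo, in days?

48 days

Net rate = 1/16 − 1/24 = (3 − 2)/48 = 1/48 per day.
Filling time = 1 ÷ (1/48) = 48 days.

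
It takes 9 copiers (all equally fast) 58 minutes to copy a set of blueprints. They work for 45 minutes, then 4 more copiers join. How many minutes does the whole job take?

54 minutes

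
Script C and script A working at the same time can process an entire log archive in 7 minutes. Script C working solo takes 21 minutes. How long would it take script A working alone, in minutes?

21/2 minutes

Combined rate is 1/7 per minute.
Known contribution: 1/21 per minute.
So script A's rate is 1/7 − 1/21 = 2/21, meaning 21/2 minutes alone.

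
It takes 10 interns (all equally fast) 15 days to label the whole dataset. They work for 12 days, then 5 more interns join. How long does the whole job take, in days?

14 days

One intern does 1/150 of the job per day.
After 12 days with 10 interns, 4/5 is done (1/5 left).
With 15 interns the rate is 15/150 = 1/10, so the rest takes 1/5 ÷ 1/10 = 2 days.
Total = 12 + 2 = 14 days.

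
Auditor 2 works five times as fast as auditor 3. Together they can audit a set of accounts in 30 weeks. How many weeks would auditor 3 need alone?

Let auditor 3's rate be r; then auditor 2's rate is 5r, so together (5 + 1)r = 6r = 1/30.
Thus r = 1/180 per week.
Auditor 3 alone: 180 weeks; auditor 2 alone: 36 weeks.

180 weeks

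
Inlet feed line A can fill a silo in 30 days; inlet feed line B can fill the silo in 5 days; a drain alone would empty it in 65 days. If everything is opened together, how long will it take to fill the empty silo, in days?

78/17 days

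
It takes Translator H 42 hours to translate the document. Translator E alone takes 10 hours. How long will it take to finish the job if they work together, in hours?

105/13 hours

With two workers the combined time is the product over the sum: 42·10/(42+10) = 420/52 = 105/13 hours.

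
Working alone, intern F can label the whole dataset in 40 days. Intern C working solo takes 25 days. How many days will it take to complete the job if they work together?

With two workers the combined time is the product over the sum: 40·25/(40+25) = 1000/65 = 200/13 days.

200/13 days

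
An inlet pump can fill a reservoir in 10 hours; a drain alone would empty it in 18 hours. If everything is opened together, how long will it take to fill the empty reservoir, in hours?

Net rate = 1/10 − 1/18 = (9 − 5)/90 = 4/90 = 2/45 per hour.
Filling time = 1 ÷ (2/45) = 45/2 hours.

45/2 hours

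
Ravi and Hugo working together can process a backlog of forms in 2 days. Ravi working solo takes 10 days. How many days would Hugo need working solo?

5/2 days

Combined rate is 1/2 per day.
Known contribution: 1/10 per day.
So Hugo's rate is 1/2 − 1/10 = 2/5, meaning 5/2 days alone.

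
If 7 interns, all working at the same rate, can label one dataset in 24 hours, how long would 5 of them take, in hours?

168/5 hours

Total work is 7·24 = 168 intern-hours.
With 5 interns: 168/5 hours.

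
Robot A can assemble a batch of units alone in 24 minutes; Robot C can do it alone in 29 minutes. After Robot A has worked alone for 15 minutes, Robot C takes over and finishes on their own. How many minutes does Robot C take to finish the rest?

In 15 minutes Robot A does 15/24 = 5/8 of the job, leaving 3/8.
Robot C works at 1/29 per minute, so finishing takes 3/8 ÷ 1/29 = 87/8 minutes.

87/8 minutes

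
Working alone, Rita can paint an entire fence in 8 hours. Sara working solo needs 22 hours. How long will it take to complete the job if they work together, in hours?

Combined rate: 1/8 + 1/22 = (11 + 4)/88 = 15/88 per hour.
Time = 1 ÷ (15/88) = 88/15 hours.

88/15 hours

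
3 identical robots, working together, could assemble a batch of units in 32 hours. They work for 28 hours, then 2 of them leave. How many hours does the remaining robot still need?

One robot does 1/96 of the job per hour.
After 28 hours with 3 robots, 7/8 is done (1/8 left).
With 1 robot the rate is 1/96, so the rest takes 1/8 ÷ 1/96 = 12 hours.

12 hours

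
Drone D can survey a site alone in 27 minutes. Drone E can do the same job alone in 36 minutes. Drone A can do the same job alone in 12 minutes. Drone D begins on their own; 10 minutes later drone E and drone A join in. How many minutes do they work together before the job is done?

In the first 10 minutes drone D alone does 10/27 of the job, leaving 17/27.
Once everyone is working, combined rate: 1/27 + 1/36 + 1/12 = (4 + 3 + 9)/108 = 16/108 = 4/27 per minute.
Remaining 17/27 at 4/27 per minute takes 17/4 minutes.

17/4 minutes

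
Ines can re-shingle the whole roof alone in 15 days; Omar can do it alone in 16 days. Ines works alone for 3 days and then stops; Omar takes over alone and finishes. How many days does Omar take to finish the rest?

In 3 days Ines does 3/15 = 1/5 of the job, leaving 4/5.
Omar works at 1/16 per day, so finishing takes 4/5 ÷ 1/16 = 64/5 days.

64/5 days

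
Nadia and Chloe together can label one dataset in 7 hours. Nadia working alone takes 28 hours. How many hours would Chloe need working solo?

28/3 hours

Combined rate is 1/7 per hour.
Known contribution: 1/28 per hour.
So Chloe's rate is 1/7 − 1/28 = 3/28, meaning 28/3 hours alone.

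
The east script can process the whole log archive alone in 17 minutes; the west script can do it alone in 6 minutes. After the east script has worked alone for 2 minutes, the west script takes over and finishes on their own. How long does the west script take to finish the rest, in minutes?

90/17 minutes

In 2 minutes the east script does 2/17 of the job, leaving 15/17.
The west script works at 1/6 per minute, so finishing takes 15/17 ÷ 1/6 = 90/17 minutes.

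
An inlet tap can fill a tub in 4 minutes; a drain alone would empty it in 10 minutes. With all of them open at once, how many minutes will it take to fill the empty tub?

20/3 minutes

Net rate = 1/4 − 1/10 = (5 − 2)/20 = 3/20 per minute.
Filling time = 1 ÷ (3/20) = 20/3 minutes.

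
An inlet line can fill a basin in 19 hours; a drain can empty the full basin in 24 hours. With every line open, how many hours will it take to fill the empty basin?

Net rate = 1/19 − 1/24 = (24 − 19)/456 = 5/456 per hour.
Filling time = 1 ÷ (5/456) = 456/5 hours.

456/5 hours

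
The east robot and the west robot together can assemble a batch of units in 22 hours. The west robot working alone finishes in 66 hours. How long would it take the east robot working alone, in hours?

Combined rate is 1/22 per hour.
Known contribution: 1/66 per hour.
So the east robot's rate is 1/22 − 1/66 = 1/33, meaning 33 hours alone.

33 hours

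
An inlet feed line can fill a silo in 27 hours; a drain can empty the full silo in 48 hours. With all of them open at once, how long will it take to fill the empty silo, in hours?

432/7 hours

Net rate = 1/27 − 1/48 = (16 − 9)/432 = 7/432 per hour.
Filling time = 1 ÷ (7/432) = 432/7 hours.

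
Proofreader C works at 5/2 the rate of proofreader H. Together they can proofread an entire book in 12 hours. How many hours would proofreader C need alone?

Let proofreader H's rate be r; then proofreader C's rate is (5/2)r, so together (5/2 + 1)r = (7/2)r = 1/12.
Thus r = 1/42 per hour.
Proofreader H alone: 42 hours; proofreader C alone: 84/5 hours.

84/5 hours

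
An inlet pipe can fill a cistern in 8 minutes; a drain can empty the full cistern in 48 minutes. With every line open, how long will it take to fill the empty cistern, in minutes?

48/5 minutes

Net rate = 1/8 − 1/48 = (6 − 1)/48 = 5/48 per minute.
Filling time = 1 ÷ (5/48) = 48/5 minutes.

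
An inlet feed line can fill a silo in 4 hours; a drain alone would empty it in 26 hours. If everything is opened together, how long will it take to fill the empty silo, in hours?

Net rate = 1/4 − 1/26 = (13 − 2)/52 = 11/52 per hour.
Filling time = 1 ÷ (11/52) = 52/11 hours.

52/11 hours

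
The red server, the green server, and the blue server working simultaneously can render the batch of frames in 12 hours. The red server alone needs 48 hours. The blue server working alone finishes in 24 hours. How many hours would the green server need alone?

48 hours

Combined rate is 1/12 per hour.
Known contribution: 1/48 + 1/24 = (1 + 2)/48 = 3/48 = 1/16 per hour.
So the green server's rate is 1/12 − 1/16 = 1/48, meaning 48 hours alone.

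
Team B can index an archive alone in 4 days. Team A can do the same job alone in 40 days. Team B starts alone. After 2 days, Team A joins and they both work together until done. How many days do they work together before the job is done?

20/11 days

In the first 2 days Team B alone does 2/4 = 1/2 of the job, leaving 1/2.
Once everyone is working, combined rate: 1/4 + 1/40 = (10 + 1)/40 = 11/40 per day.
Remaining 1/2 at 11/40 per day takes 20/11 days.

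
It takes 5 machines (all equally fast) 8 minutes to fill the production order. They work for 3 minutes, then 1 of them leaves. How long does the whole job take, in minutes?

37/4 minutes

One machine does 1/40 of the job per minute.
After 3 minutes with 5 machines, 3/8 is done (5/8 left).
With 4 machines the rate is 4/40 = 1/10, so the rest takes 5/8 ÷ 1/10 = 25/4 minutes.
Total = 3 + 25/4 = 37/4 minutes.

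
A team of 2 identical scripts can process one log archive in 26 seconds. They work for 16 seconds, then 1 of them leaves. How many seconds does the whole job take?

One script does 1/52 of the job per second.
After 16 seconds with 2 scripts, 8/13 is done (5/13 left).
With 1 script the rate is 1/52, so the rest takes 5/13 ÷ 1/52 = 20 seconds.
Total = 16 + 20 = 36 seconds.

36 seconds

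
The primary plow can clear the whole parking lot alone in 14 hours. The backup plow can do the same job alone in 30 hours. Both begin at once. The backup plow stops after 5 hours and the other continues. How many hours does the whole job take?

In the first 5 hours the combined rate is 11/105, so 11/21 of the job is done, leaving 10/21.
After the backup plow leaves the rate is 1/14 per hour; the remaining 10/21 takes 20/3 hours.
Total = 5 + 20/3 = 35/3 hours.

35/3 hours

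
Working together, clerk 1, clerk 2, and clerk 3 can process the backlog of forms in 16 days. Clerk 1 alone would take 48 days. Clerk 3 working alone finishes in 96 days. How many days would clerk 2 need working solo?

Combined rate is 1/16 per day.
Known contribution: 1/48 + 1/96 = (2 + 1)/96 = 3/96 = 1/32 per day.
So clerk 2's rate is 1/16 − 1/32 = 1/32, meaning 32 days alone.

32 days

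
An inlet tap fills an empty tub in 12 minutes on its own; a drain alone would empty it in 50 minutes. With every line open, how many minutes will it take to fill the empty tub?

300/19 minutes

Net rate = 1/12 − 1/50 = (25 − 6)/300 = 19/300 per minute.
Filling time = 1 ÷ (19/300) = 300/19 minutes.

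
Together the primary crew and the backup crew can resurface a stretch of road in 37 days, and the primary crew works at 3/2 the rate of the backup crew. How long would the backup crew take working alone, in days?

185/2 days

Let the backup crew's rate be r; then the primary crew's rate is (3/2)r, so together (3/2 + 1)r = (5/2)r = 1/37.
Thus r = 2/185 per day.
The backup crew alone: 185/2 days; the primary crew alone: 185/3 days.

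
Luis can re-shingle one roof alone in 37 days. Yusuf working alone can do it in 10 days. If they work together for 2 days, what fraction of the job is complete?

47/185

Combined rate: 1/37 + 1/10 = (10 + 37)/370 = 47/370 per day.
In 2 days they complete 2·47/370 = 47/185 of the job.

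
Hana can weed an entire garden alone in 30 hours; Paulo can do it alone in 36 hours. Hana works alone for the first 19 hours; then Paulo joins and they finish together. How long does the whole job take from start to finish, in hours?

25 hours

In 19 hours Hana does 19/30 of the job, leaving 11/30.
Hana and Paulo together work at 11/180 per hour, so finishing takes 11/30 ÷ 11/180 = 6 hours.
Total time = 19 + 6 = 25 hours.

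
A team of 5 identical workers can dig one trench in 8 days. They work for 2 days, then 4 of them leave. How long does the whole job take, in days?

One worker does 1/40 of the job per day.
After 2 days with 5 workers, 1/4 is done (3/4 left).
With 1 worker the rate is 1/40, so the rest takes 3/4 ÷ 1/40 = 30 days.
Total = 2 + 30 = 32 days.

32 days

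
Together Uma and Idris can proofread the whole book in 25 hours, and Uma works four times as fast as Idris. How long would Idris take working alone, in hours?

Let Idris's rate be r; then Uma's rate is 4r, so together (4 + 1)r = 5r = 1/25.
Thus r = 1/125 per hour.
Idris alone: 125 hours; Uma alone: 125/4 hours.

125 hours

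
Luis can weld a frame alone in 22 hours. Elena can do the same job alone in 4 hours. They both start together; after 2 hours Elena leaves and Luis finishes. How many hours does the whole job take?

In the first 2 hours the combined rate is 13/44, so 13/22 of the job is done, leaving 9/22.
After Elena leaves the rate is 1/22 per hour; the remaining 9/22 takes 9 hours.
Total = 2 + 9 = 11 hours.

11 hours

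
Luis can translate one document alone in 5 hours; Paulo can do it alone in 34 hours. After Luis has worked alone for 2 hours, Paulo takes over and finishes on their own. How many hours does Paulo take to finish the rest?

In 2 hours Luis does 2/5 of the job, leaving 3/5.
Paulo works at 1/34 per hour, so finishing takes 3/5 ÷ 1/34 = 102/5 hours.

102/5 hours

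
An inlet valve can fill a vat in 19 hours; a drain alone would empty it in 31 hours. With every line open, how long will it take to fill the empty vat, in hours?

Net rate = 1/19 − 1/31 = (31 − 19)/589 = 12/589 per hour.
Filling time = 1 ÷ (12/589) = 589/12 hours.

589/12 hours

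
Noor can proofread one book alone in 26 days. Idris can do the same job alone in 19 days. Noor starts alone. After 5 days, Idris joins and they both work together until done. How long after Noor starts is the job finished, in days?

208/15 days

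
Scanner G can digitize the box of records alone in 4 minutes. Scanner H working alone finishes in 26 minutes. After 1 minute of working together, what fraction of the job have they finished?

Combined rate: 1/4 + 1/26 = (13 + 2)/52 = 15/52 per minute.
In 1 minute they complete 1·15/52 = 15/52 of the job.

15/52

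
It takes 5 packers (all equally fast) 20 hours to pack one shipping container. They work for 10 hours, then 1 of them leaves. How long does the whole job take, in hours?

One packer does 1/100 of the job per hour.
After 10 hours with 5 packers, 1/2 is done (1/2 left).
With 4 packers the rate is 4/100 = 1/25, so the rest takes 1/2 ÷ 1/25 = 25/2 hours.
Total = 10 + 25/2 = 45/2 hours.

45/2 hours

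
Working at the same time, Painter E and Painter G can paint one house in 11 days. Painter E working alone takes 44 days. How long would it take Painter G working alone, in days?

44/3 days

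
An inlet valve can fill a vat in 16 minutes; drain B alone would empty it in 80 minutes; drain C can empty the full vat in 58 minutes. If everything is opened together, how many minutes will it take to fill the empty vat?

580/19 minutes

Net rate = 1/16 − 1/80 − 1/58 = (145 − 29 − 40)/2320 = 76/2320 = 19/580 per minute.
Filling time = 1 ÷ (19/580) = 580/19 minutes.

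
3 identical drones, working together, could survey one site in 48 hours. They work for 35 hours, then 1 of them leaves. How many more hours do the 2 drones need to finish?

39/2 hours

One drone does 1/144 of the job per hour.
After 35 hours with 3 drones, 35/48 is done (13/48 left).
With 2 drones the rate is 2/144 = 1/72, so the rest takes 13/48 ÷ 1/72 = 39/2 hours.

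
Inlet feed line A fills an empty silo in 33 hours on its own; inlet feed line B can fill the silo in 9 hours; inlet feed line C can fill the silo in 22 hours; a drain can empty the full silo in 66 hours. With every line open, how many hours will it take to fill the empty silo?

Net rate = 1/33 + 1/9 + 1/22 − 1/66 = (6 + 22 + 9 − 3)/198 = 34/198 = 17/99 per hour.
Filling time = 1 ÷ (17/99) = 99/17 hours.

99/17 hours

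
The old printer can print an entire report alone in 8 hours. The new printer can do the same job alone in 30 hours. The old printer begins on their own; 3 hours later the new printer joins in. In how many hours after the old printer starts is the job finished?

In the first 3 hours the old printer alone does 3/8 of the job, leaving 5/8.
Once everyone is working, combined rate: 1/8 + 1/30 = (15 + 4)/120 = 19/120 per hour.
Remaining 5/8 at 19/120 per hour takes 75/19 hours.
Total from the start = 3 + 75/19 = 132/19 hours.

132/19 hours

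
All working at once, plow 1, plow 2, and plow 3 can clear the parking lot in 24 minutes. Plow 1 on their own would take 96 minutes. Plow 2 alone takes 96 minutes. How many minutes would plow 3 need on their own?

Combined rate is 1/24 per minute.
Known contribution: 1/96 + 1/96 = (1 + 1)/96 = 2/96 = 1/48 per minute.
So plow 3's rate is 1/24 − 1/48 = 1/48, meaning 48 minutes alone.

48 minutes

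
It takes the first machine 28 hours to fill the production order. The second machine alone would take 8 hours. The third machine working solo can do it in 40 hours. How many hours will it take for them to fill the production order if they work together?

Combined rate: 1/28 + 1/8 + 1/40 = (10 + 35 + 7)/280 = 52/280 = 13/70 per hour.
Time = 1 ÷ (13/70) = 70/13 hours.

70/13 hours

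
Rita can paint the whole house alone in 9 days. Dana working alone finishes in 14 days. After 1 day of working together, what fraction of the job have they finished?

Combined rate: 1/9 + 1/14 = (14 + 9)/126 = 23/126 per day.
In 1 day they complete 1·23/126 = 23/126 of the job.

23/126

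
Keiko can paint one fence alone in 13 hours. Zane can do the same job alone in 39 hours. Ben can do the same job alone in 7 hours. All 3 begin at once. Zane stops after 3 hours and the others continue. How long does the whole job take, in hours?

In the first 3 hours the combined rate is 67/273, so 67/91 of the job is done, leaving 24/91.
After Zane leaves the rate is 20/91 per hour; the remaining 24/91 takes 6/5 hours.
Total = 3 + 6/5 = 21/5 hours.

21/5 hours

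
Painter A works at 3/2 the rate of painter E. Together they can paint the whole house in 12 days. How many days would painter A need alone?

20 days

Let painter E's rate be r; then painter A's rate is (3/2)r, so together (3/2 + 1)r = (5/2)r = 1/12.
Thus r = 1/30 per day.
Painter E alone: 30 days; painter A alone: 20 days.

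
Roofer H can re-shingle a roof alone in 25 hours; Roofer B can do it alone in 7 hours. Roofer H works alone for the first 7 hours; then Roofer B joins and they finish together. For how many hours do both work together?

In 7 hours Roofer H does 7/25 of the job, leaving 18/25.
Roofer H and Roofer B together work at 32/175 per hour, so finishing takes 18/25 ÷ 32/175 = 63/16 hours.

63/16 hours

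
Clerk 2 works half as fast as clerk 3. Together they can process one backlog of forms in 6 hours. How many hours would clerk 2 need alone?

Let clerk 3's rate be r; then clerk 2's rate is (1/2)r, so together (1/2 + 1)r = (3/2)r = 1/6.
Thus r = 1/9 per hour.
Clerk 3 alone: 9 hours; clerk 2 alone: 18 hours.

18 hours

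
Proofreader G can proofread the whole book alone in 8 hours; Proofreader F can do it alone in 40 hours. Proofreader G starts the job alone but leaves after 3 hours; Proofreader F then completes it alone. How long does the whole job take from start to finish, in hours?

In 3 hours Proofreader G does 3/8 of the job, leaving 5/8.
Proofreader F works at 1/40 per hour, so finishing takes 5/8 ÷ 1/40 = 25 hours.
Total time = 3 + 25 = 28 hours.

28 hours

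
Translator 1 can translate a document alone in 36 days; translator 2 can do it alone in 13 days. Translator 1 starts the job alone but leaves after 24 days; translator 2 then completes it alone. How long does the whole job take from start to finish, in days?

85/3 days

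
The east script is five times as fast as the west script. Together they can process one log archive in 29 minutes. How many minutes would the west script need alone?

Let the west script's rate be r; then the east script's rate is 5r, so together (5 + 1)r = 6r = 1/29.
Thus r = 1/174 per minute.
The west script alone: 174 minutes; the east script alone: 174/5 minutes.

174 minutes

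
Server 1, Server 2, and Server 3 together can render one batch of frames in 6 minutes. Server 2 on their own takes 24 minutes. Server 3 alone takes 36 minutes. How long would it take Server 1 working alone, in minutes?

Combined rate is 1/6 per minute.
Known contribution: 1/24 + 1/36 = (3 + 2)/72 = 5/72 per minute.
So Server 1's rate is 1/6 − 5/72 = 7/72, meaning 72/7 minutes alone.

72/7 minutes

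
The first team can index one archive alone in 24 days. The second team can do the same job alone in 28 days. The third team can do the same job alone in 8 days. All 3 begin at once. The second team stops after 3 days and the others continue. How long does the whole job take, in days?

In the first 3 days the combined rate is 17/84, so 17/28 of the job is done, leaving 11/28.
After the second team leaves the rate is 1/6 per day; the remaining 11/28 takes 33/14 days.
Total = 3 + 33/14 = 75/14 days.

75/14 days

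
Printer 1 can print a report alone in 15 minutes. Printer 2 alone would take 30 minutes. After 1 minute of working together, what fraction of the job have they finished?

1/10

Combined rate: 1/15 + 1/30 = (2 + 1)/30 = 3/30 = 1/10 per minute.
In 1 minute they complete 1·1/10 = 1/10 of the job.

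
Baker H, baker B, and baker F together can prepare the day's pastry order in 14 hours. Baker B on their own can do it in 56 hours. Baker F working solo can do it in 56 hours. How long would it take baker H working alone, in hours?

28 hours

Combined rate is 1/14 per hour.
Known contribution: 1/56 + 1/56 = (1 + 1)/56 = 2/56 = 1/28 per hour.
So baker H's rate is 1/14 − 1/28 = 1/28, meaning 28 hours alone.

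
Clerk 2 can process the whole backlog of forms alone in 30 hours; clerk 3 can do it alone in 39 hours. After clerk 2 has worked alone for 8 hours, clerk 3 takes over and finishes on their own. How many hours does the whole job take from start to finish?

In 8 hours clerk 2 does 8/30 = 4/15 of the job, leaving 11/15.
Clerk 3 works at 1/39 per hour, so finishing takes 11/15 ÷ 1/39 = 143/5 hours.
Total time = 8 + 143/5 = 183/5 hours.

183/5 hours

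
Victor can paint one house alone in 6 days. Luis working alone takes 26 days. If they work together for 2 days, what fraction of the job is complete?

16/39

Combined rate: 1/6 + 1/26 = (13 + 3)/78 = 16/78 = 8/39 per day.
In 2 days they complete 2·8/39 = 16/39 of the job.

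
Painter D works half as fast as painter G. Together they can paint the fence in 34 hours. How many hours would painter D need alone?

102 hours

Let painter G's rate be r; then painter D's rate is (1/2)r, so together (1/2 + 1)r = (3/2)r = 1/34.
Thus r = 1/51 per hour.
Painter G alone: 51 hours; painter D alone: 102 hours.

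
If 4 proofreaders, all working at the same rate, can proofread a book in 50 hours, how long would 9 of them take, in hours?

Total work is 4·50 = 200 proofreader-hours.
With 9 proofreaders: 200/9 hours.

200/9 hours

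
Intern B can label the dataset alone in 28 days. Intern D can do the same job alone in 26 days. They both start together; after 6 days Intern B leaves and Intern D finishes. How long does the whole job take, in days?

143/7 days

In the first 6 days the combined rate is 27/364, so 81/182 of the job is done, leaving 101/182.
After Intern B leaves the rate is 1/26 per day; the remaining 101/182 takes 101/7 days.
Total = 6 + 101/7 = 143/7 days.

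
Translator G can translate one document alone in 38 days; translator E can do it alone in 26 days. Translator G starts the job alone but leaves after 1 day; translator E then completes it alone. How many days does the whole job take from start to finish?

500/19 days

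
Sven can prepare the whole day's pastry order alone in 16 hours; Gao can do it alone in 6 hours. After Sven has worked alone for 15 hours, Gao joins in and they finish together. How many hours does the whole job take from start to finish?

In 15 hours Sven does 15/16 of the job, leaving 1/16.
Sven and Gao together work at 11/48 per hour, so finishing takes 1/16 ÷ 11/48 = 3/11 hours.
Total time = 15 + 3/11 = 168/11 hours.

168/11 hours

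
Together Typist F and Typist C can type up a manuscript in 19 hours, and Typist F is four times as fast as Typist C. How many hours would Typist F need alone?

Let Typist C's rate be r; then Typist F's rate is 4r, so together (4 + 1)r = 5r = 1/19.
Thus r = 1/95 per hour.
Typist C alone: 95 hours; Typist F alone: 95/4 hours.

95/4 hours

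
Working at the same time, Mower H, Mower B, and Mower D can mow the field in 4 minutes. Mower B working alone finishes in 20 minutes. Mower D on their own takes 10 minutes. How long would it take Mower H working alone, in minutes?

Combined rate is 1/4 per minute.
Known contribution: 1/20 + 1/10 = (1 + 2)/20 = 3/20 per minute.
So Mower H's rate is 1/4 − 3/20 = 1/10, meaning 10 minutes alone.

10 minutes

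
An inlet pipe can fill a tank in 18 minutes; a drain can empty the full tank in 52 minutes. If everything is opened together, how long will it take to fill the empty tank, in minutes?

Net rate = 1/18 − 1/52 = (26 − 9)/468 = 17/468 per minute.
Filling time = 1 ÷ (17/468) = 468/17 minutes.

468/17 minutes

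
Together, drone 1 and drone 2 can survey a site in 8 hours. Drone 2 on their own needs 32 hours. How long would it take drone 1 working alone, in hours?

Combined rate is 1/8 per hour.
Known contribution: 1/32 per hour.
So drone 1's rate is 1/8 − 1/32 = 3/32, meaning 32/3 hours alone.

32/3 hours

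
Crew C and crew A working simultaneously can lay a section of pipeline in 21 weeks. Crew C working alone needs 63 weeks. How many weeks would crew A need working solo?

Combined rate is 1/21 per week.
Known contribution: 1/63 per week.
So crew A's rate is 1/21 − 1/63 = 2/63, meaning 63/2 weeks alone.

63/2 weeks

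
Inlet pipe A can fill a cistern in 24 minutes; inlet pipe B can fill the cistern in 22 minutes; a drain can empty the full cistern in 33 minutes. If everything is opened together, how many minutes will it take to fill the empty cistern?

Net rate = 1/24 + 1/22 − 1/33 = (11 + 12 − 8)/264 = 15/264 = 5/88 per minute.
Filling time = 1 ÷ (5/88) = 88/5 minutes.

88/5 minutes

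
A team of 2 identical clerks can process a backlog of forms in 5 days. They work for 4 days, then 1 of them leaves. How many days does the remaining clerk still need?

One clerk does 1/10 of the job per day.
After 4 days with 2 clerks, 4/5 is done (1/5 left).
With 1 clerk the rate is 1/10, so the rest takes 1/5 ÷ 1/10 = 2 days.

2 days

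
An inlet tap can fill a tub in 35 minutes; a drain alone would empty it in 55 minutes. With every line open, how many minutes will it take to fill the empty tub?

385/4 minutes

Net rate = 1/35 − 1/55 = (11 − 7)/385 = 4/385 per minute.
Filling time = 1 ÷ (4/385) = 385/4 minutes.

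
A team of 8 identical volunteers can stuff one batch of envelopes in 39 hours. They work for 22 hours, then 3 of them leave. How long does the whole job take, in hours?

One volunteer does 1/312 of the job per hour.
After 22 hours with 8 volunteers, 22/39 is done (17/39 left).
With 5 volunteers the rate is 5/312, so the rest takes 17/39 ÷ 5/312 = 136/5 hours.
Total = 22 + 136/5 = 246/5 hours.

246/5 hours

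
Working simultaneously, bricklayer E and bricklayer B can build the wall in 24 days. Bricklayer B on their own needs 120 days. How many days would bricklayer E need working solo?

30 days

Combined rate is 1/24 per day.
Known contribution: 1/120 per day.
So bricklayer E's rate is 1/24 − 1/120 = 1/30, meaning 30 days alone.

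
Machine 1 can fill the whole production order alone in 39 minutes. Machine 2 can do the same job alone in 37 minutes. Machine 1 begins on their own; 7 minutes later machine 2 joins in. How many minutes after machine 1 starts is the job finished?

429/19 minutes

In the first 7 minutes machine 1 alone does 7/39 of the job, leaving 32/39.
Once everyone is working, combined rate: 1/39 + 1/37 = (37 + 39)/1443 = 76/1443 per minute.
Remaining 32/39 at 76/1443 per minute takes 296/19 minutes.
Total from the start = 7 + 296/19 = 429/19 minutes.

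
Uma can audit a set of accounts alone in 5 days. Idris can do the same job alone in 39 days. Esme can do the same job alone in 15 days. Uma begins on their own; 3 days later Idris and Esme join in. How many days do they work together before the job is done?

26/19 days

In the first 3 days Uma alone does 3/5 of the job, leaving 2/5.
Once everyone is working, combined rate: 1/5 + 1/39 + 1/15 = (39 + 5 + 13)/195 = 57/195 = 19/65 per day.
Remaining 2/5 at 19/65 per day takes 26/19 days.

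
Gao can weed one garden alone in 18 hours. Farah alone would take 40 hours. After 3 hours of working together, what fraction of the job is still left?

Combined rate: 1/18 + 1/40 = (20 + 9)/360 = 29/360 per hour.
In 3 hours they complete 3·29/360 = 29/120 of the job.
So 91/120 remains.

91/120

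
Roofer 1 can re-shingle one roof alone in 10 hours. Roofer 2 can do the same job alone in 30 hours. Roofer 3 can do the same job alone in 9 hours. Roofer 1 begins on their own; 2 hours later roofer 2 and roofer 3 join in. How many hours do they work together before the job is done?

In the first 2 hours roofer 1 alone does 2/10 = 1/5 of the job, leaving 4/5.
Once everyone is working, combined rate: 1/10 + 1/30 + 1/9 = (9 + 3 + 10)/90 = 22/90 = 11/45 per hour.
Remaining 4/5 at 11/45 per hour takes 36/11 hours.

36/11 hours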